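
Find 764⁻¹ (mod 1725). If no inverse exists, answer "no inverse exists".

359

gcd(1725, 764) by repeated division:
1725 = 2*764 + 197
764 = 3*197 + 173
197 = 1*173 + 24
173 = 7*24 + 5
24 = 4*5 + 4
5 = 1*4 + 1
4 = 4*1 + 0
Since gcd(764, 1725) = 1, back-substitute to write 1 as a combination:
1 = 5 − 4
1 = −24 + 5·5
1 = 5·173 − 36·24
1 = −36·197 + 41·173
1 = 41·764 − 159·197
1 = −159·1725 + 359·764
So 764·359 ≡ 1 (mod 1725).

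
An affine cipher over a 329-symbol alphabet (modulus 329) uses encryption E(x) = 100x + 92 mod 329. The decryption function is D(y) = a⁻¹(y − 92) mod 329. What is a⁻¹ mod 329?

102

gcd(329, 100) by repeated division:
329 = 3*100 + 29
100 = 3*29 + 13
29 = 2*13 + 3
13 = 4*3 + 1
3 = 3*1 + 0
gcd = 1, so the inverse exists. Back-substitute:
1 = 13 − 4·3
1 = −4·29 + 9·13
1 = 9·100 − 31·29
1 = −31·329 + 102·100
So 100·102 ≡ 1 (mod 329).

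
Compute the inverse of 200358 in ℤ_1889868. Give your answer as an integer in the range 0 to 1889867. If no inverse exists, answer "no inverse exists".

no inverse exists

Compute gcd(200358, 1889868):
1889868 = 9·200358 + 86646
200358 = 2·86646 + 27066
86646 = 3·27066 + 5448
27066 = 4·5448 + 5274
5448 = 1·5274 + 174
5274 = 30·174 + 54
174 = 3·54 + 12
54 = 4·12 + 6
12 = 2·6 + 0
Since gcd = 6 > 1, 200358 is not a unit mod 1889868.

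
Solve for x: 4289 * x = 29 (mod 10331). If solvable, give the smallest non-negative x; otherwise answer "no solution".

5357

First find gcd(4289, 10331):
10331 = 2×4289 + 1753
4289 = 2×1753 + 783
1753 = 2×783 + 187
783 = 4×187 + 35
187 = 5×35 + 12
35 = 2×12 + 11
12 = 1×11 + 1
11 = 11×1 + 0
gcd = 1, so a unique solution mod 10331 exists.
Back-substitute for the Bézout coefficients:
1 = 12 − 11
1 = −35 + 3·12
1 = 3·187 − 16·35
1 = −16·783 + 67·187
1 = 67·1753 − 150·783
1 = −150·4289 + 367·1753
1 = 367·10331 − 884·4289
So 4289·(-884) ≡ 1 (mod 10331), giving 4289⁻¹ ≡ 9447.
x ≡ 4289⁻¹·29 ≡ 9447·29 ≡ 5357 (mod 10331).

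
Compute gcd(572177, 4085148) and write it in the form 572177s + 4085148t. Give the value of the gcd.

1

Euclidean algorithm:
4085148 = 7*572177 + 79909
572177 = 7*79909 + 12814
79909 = 6*12814 + 3025
12814 = 4*3025 + 714
3025 = 4*714 + 169
714 = 4*169 + 38
169 = 4*38 + 17
38 = 2*17 + 4
17 = 4*4 + 1
4 = 4*1 + 0
gcd(572177, 4085148) = 1.
Working backward:
1 = 17 − 4·4
1 = −4·38 + 9·17
1 = 9·169 − 40·38
1 = −40·714 + 169·169
1 = 169·3025 − 716·714
1 = −716·12814 + 3033·3025
1 = 3033·79909 − 18914·12814
1 = −18914·572177 + 135431·79909
1 = 135431·4085148 − 966931·572177
So 1 = (135431)·4085148 + (-966931)·572177.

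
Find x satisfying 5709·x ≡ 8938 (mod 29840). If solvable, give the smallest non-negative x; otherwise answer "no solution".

242

First find gcd(5709, 29840):
29840 = 5·5709 + 1295
5709 = 4·1295 + 529
1295 = 2·529 + 237
529 = 2·237 + 55
237 = 4·55 + 17
55 = 3·17 + 4
17 = 4·4 + 1
4 = 4·1 + 0
gcd = 1, so a unique solution mod 29840 exists.
Back-substitute for the Bézout coefficients:
1 = 17 − 4·4
1 = −4·55 + 13·17
1 = 13·237 − 56·55
1 = −56·529 + 125·237
1 = 125·1295 − 306·529
1 = −306·5709 + 1349·1295
1 = 1349·29840 − 7051·5709
So 5709·(-7051) ≡ 1 (mod 29840), giving 5709⁻¹ ≡ 22789.
x ≡ 5709⁻¹·8938 ≡ 22789·8938 ≡ 242 (mod 29840).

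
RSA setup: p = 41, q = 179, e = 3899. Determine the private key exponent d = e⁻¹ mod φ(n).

3539

φ(n) = (p−1)(q−1) = 40·178 = 7120.
Need d with 3899·d ≡ 1 (mod 7120). Apply the extended Euclidean algorithm:
7120 = 1·3899 + 3221
3899 = 1·3221 + 678
3221 = 4·678 + 509
678 = 1·509 + 169
509 = 3·169 + 2
169 = 84·2 + 1
2 = 2·1 + 0
Back-substitute:
1 = 169 − 84·2
1 = −84·509 + 253·169
1 = 253·678 − 337·509
1 = −337·3221 + 1601·678
1 = 1601·3899 − 1938·3221
1 = −1938·7120 + 3539·3899
So 3899·3539 ≡ 1 (mod 7120), hence d = 3539.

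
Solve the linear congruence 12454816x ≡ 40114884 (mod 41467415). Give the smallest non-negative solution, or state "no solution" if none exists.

no solution

gcd(12454816, 41467415):
41467415 = 3·12454816 + 4102967
12454816 = 3·4102967 + 145915
4102967 = 28·145915 + 17347
145915 = 8·17347 + 7139
17347 = 2·7139 + 3069
7139 = 2·3069 + 1001
3069 = 3·1001 + 66
1001 = 15·66 + 11
66 = 6·11 + 0
gcd = 11, but 11 ∤ 40114884, so the congruence has no solution.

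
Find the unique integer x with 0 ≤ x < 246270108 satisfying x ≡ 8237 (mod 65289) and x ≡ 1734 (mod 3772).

Write x = 8237 + 65289·k. Then 65289·k ≡ 1734 − 8237 ≡ 1041 (mod 3772).
Need 65289⁻¹ mod 3772. Extended Euclid on (3772, 1165):
3772 = 3·1165 + 277
1165 = 4·277 + 57
277 = 4·57 + 49
57 = 1·49 + 8
49 = 6·8 + 1
8 = 8·1 + 0
Back-substitute:
1 = 49 − 6·8
1 = −6·57 + 7·49
1 = 7·277 − 34·57
1 = −34·1165 + 143·277
1 = 143·3772 − 463·1165
65289⁻¹ ≡ 3309 (mod 3772), so k ≡ 3309·1041 ≡ 833 (mod 3772).
x = 8237 + 65289·833 = 54393974.

54393974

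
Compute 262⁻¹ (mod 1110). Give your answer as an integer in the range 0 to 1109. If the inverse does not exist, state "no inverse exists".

no inverse exists

Compute gcd(262, 1110):
1110 = 4·262 + 62
262 = 4·62 + 14
62 = 4·14 + 6
14 = 2·6 + 2
6 = 3·2 + 0
gcd(262, 1110) = 2 ≠ 1, so 262 has no multiplicative inverse modulo 1110.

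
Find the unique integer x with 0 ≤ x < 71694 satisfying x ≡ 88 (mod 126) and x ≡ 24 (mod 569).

18232

Write x = 88 + 126·k. Then 126·k ≡ 24 − 88 ≡ 505 (mod 569).
Need 126⁻¹ mod 569. Extended Euclid on (569, 126):
569 = 4×126 + 65
126 = 1×65 + 61
65 = 1×61 + 4
61 = 15×4 + 1
4 = 4×1 + 0
Back-substitute:
1 = 61 − 15·4
1 = −15·65 + 16·61
1 = 16·126 − 31·65
1 = −31·569 + 140·126
126⁻¹ ≡ 140 (mod 569), so k ≡ 140·505 ≡ 144 (mod 569).
x = 88 + 126·144 = 18232.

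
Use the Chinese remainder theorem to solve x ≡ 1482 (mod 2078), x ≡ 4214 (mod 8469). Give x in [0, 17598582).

14316824

Write x = 1482 + 2078·k. Then 2078·k ≡ 4214 − 1482 ≡ 2732 (mod 8469).
Need 2078⁻¹ mod 8469. Extended Euclid on (8469, 2078):
8469 = 4×2078 + 157
2078 = 13×157 + 37
157 = 4×37 + 9
37 = 4×9 + 1
9 = 9×1 + 0
Back-substitute:
1 = 37 − 4·9
1 = −4·157 + 17·37
1 = 17·2078 − 225·157
1 = −225·8469 + 917·2078
2078⁻¹ ≡ 917 (mod 8469), so k ≡ 917·2732 ≡ 6889 (mod 8469).
x = 1482 + 2078·6889 = 14316824.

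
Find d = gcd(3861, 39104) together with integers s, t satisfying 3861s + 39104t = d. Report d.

13

Euclidean algorithm:
39104 = 10·3861 + 494
3861 = 7·494 + 403
494 = 1·403 + 91
403 = 4·91 + 39
91 = 2·39 + 13
39 = 3·13 + 0
gcd(3861, 39104) = 13.
Back-substituting:
13 = 91 − 2·39
13 = −2·403 + 9·91
13 = 9·494 − 11·403
13 = −11·3861 + 86·494
13 = 86·39104 − 871·3861
So 13 = (86)·39104 + (-871)·3861.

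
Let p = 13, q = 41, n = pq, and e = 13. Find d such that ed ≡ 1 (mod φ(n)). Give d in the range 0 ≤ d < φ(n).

37

φ(n) = (p−1)(q−1) = 12·40 = 480.
Need d with 13·d ≡ 1 (mod 480). Apply the extended Euclidean algorithm:
480 = 36*13 + 12
13 = 1*12 + 1
12 = 12*1 + 0
Back-substitute:
1 = 13 − 12
1 = −480 + 37·13
So 13·37 ≡ 1 (mod 480), hence d = 37.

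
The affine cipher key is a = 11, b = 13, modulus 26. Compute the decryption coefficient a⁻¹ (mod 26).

Apply the Euclidean algorithm to 26 and 11:
26 = 2×11 + 4
11 = 2×4 + 3
4 = 1×3 + 1
3 = 3×1 + 0
Since gcd(11, 26) = 1, back-substitute to write 1 as a combination:
1 = 4 − 3
1 = −11 + 3·4
1 = 3·26 − 7·11
So 11·(-7) ≡ 1 (mod 26), and -7 ≡ 19 (mod 26).

19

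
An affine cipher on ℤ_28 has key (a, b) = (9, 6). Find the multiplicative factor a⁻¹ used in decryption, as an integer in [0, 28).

25

Extended Euclidean algorithm:
28 = 3*9 + 1
9 = 9*1 + 0
gcd = 1, so the inverse exists. Back-substitute:
1 = 28 − 3·9
So 9·(-3) ≡ 1 (mod 28), and -3 ≡ 25 (mod 28).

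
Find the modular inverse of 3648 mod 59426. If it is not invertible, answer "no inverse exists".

Euclidean algorithm on 59426, 3648:
59426 = 16·3648 + 1058
3648 = 3·1058 + 474
1058 = 2·474 + 110
474 = 4·110 + 34
110 = 3·34 + 8
34 = 4·8 + 2
8 = 4·2 + 0
gcd(3648, 59426) = 2 ≠ 1, so 3648 has no multiplicative inverse modulo 59426.

no inverse exists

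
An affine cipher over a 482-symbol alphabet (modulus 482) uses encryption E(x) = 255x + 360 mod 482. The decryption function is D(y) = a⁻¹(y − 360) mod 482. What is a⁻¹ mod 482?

155

Extended Euclidean algorithm:
482 = 1·255 + 227
255 = 1·227 + 28
227 = 8·28 + 3
28 = 9·3 + 1
3 = 3·1 + 0
The gcd is 1. Working backward:
1 = 28 − 9·3
1 = −9·227 + 73·28
1 = 73·255 − 82·227
1 = −82·482 + 155·255
So 255·155 ≡ 1 (mod 482).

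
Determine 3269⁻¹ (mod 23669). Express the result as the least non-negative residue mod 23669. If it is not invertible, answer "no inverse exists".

11172

Apply the Euclidean algorithm to 23669 and 3269:
23669 = 7×3269 + 786
3269 = 4×786 + 125
786 = 6×125 + 36
125 = 3×36 + 17
36 = 2×17 + 2
17 = 8×2 + 1
2 = 2×1 + 0
Since gcd(3269, 23669) = 1, back-substitute to write 1 as a combination:
1 = 17 − 8·2
1 = −8·36 + 17·17
1 = 17·125 − 59·36
1 = −59·786 + 371·125
1 = 371·3269 − 1543·786
1 = −1543·23669 + 11172·3269
So 3269·11172 ≡ 1 (mod 23669).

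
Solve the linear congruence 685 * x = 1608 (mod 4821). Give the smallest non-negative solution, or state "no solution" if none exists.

First find gcd(685, 4821):
4821 = 7·685 + 26
685 = 26·26 + 9
26 = 2·9 + 8
9 = 1·8 + 1
8 = 8·1 + 0
gcd = 1, so a unique solution mod 4821 exists.
Back-substitute for the Bézout coefficients:
1 = 9 − 8
1 = −26 + 3·9
1 = 3·685 − 79·26
1 = −79·4821 + 556·685
So 685·(556) ≡ 1 (mod 4821), giving 685⁻¹ ≡ 556.
x ≡ 685⁻¹·1608 ≡ 556·1608 ≡ 2163 (mod 4821).

2163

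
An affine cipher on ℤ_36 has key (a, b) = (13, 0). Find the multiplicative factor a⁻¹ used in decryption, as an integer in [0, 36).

25

Run Euclid on (36, 13):
36 = 2×13 + 10
13 = 1×10 + 3
10 = 3×3 + 1
3 = 3×1 + 0
The gcd is 1. Working backward:
1 = 10 − 3·3
1 = −3·13 + 4·10
1 = 4·36 − 11·13
Hence 13⁻¹ ≡ -11 ≡ 25 (mod 36).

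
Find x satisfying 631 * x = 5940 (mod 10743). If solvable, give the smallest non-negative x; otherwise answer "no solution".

1746

First find gcd(631, 10743):
10743 = 17×631 + 16
631 = 39×16 + 7
16 = 2×7 + 2
7 = 3×2 + 1
2 = 2×1 + 0
gcd = 1, so a unique solution mod 10743 exists.
Back-substitute for the Bézout coefficients:
1 = 7 − 3·2
1 = −3·16 + 7·7
1 = 7·631 − 276·16
1 = −276·10743 + 4699·631
So 631·(4699) ≡ 1 (mod 10743), giving 631⁻¹ ≡ 4699.
x ≡ 631⁻¹·5940 ≡ 4699·5940 ≡ 1746 (mod 10743).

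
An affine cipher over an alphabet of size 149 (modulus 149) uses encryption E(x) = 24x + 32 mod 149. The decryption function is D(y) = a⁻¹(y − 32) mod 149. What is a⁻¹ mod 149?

Apply the Euclidean algorithm to 149 and 24:
149 = 6×24 + 5
24 = 4×5 + 4
5 = 1×4 + 1
4 = 4×1 + 0
Since gcd(24, 149) = 1, back-substitute to write 1 as a combination:
1 = 5 − 4
1 = −24 + 5·5
1 = 5·149 − 31·24
So 24·(-31) ≡ 1 (mod 149), and -31 ≡ 118 (mod 149).

118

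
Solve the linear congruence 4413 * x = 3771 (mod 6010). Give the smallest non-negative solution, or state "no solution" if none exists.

5827

First find gcd(4413, 6010):
6010 = 1*4413 + 1597
4413 = 2*1597 + 1219
1597 = 1*1219 + 378
1219 = 3*378 + 85
378 = 4*85 + 38
85 = 2*38 + 9
38 = 4*9 + 2
9 = 4*2 + 1
2 = 2*1 + 0
gcd = 1, so a unique solution mod 6010 exists.
Back-substitute for the Bézout coefficients:
1 = 9 − 4·2
1 = −4·38 + 17·9
1 = 17·85 − 38·38
1 = −38·378 + 169·85
1 = 169·1219 − 545·378
1 = −545·1597 + 714·1219
1 = 714·4413 − 1973·1597
1 = −1973·6010 + 2687·4413
So 4413·(2687) ≡ 1 (mod 6010), giving 4413⁻¹ ≡ 2687.
x ≡ 4413⁻¹·3771 ≡ 2687·3771 ≡ 5827 (mod 6010).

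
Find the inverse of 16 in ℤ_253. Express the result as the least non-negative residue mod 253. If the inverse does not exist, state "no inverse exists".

174

Apply the Euclidean algorithm to 253 and 16:
253 = 15*16 + 13
16 = 1*13 + 3
13 = 4*3 + 1
3 = 3*1 + 0
The gcd is 1. Working backward:
1 = 13 − 4·3
1 = −4·16 + 5·13
1 = 5·253 − 79·16
So 16·(-79) ≡ 1 (mod 253), and -79 ≡ 174 (mod 253).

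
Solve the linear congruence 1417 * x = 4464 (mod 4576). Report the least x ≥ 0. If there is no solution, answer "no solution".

gcd(1417, 4576):
4576 = 3·1417 + 325
1417 = 4·325 + 117
325 = 2·117 + 91
117 = 1·91 + 26
91 = 3·26 + 13
26 = 2·13 + 0
gcd = 13, but 13 ∤ 4464, so the congruence has no solution.

no solution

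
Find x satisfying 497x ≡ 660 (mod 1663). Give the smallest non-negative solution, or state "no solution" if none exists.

878

First find gcd(497, 1663):
1663 = 3·497 + 172
497 = 2·172 + 153
172 = 1·153 + 19
153 = 8·19 + 1
19 = 19·1 + 0
gcd = 1, so a unique solution mod 1663 exists.
Back-substitute for the Bézout coefficients:
1 = 153 − 8·19
1 = −8·172 + 9·153
1 = 9·497 − 26·172
1 = −26·1663 + 87·497
So 497·(87) ≡ 1 (mod 1663), giving 497⁻¹ ≡ 87.
x ≡ 497⁻¹·660 ≡ 87·660 ≡ 878 (mod 1663).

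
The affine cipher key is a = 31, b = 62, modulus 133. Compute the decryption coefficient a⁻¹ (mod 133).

103

Apply the Euclidean algorithm to 133 and 31:
133 = 4*31 + 9
31 = 3*9 + 4
9 = 2*4 + 1
4 = 4*1 + 0
gcd = 1, so the inverse exists. Back-substitute:
1 = 9 − 2·4
1 = −2·31 + 7·9
1 = 7·133 − 30·31
Hence 31⁻¹ ≡ -30 ≡ 103 (mod 133).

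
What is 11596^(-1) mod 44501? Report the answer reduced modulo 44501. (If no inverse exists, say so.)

Apply the Euclidean algorithm to 44501 and 11596:
44501 = 3*11596 + 9713
11596 = 1*9713 + 1883
9713 = 5*1883 + 298
1883 = 6*298 + 95
298 = 3*95 + 13
95 = 7*13 + 4
13 = 3*4 + 1
4 = 4*1 + 0
Since gcd(11596, 44501) = 1, back-substitute to write 1 as a combination:
1 = 13 − 3·4
1 = −3·95 + 22·13
1 = 22·298 − 69·95
1 = −69·1883 + 436·298
1 = 436·9713 − 2249·1883
1 = −2249·11596 + 2685·9713
1 = 2685·44501 − 10304·11596
Thus 11596·(-10304) ≡ 1 (mod 44501); reducing, -10304 mod 44501 = 34197.

34197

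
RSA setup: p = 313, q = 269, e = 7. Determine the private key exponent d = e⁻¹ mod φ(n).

71671

φ(n) = (p−1)(q−1) = 312·268 = 83616.
Need d with 7·d ≡ 1 (mod 83616). Apply the extended Euclidean algorithm:
83616 = 11945·7 + 1
7 = 7·1 + 0
Back-substitute:
1 = 83616 − 11945·7
So 7·(-11945) ≡ 1 (mod 83616), hence d ≡ -11945 ≡ 71671 (mod 83616).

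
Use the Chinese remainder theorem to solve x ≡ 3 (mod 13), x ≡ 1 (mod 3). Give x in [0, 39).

Write x = 3 + 13·k. Then 13·k ≡ 1 − 3 ≡ 1 (mod 3).
Need 13⁻¹ mod 3. Extended Euclid on (3, 1):
3 = 3×1 + 0
13⁻¹ ≡ 1 (mod 3), so k ≡ 1·1 ≡ 1 (mod 3).
x = 3 + 13·1 = 16.

16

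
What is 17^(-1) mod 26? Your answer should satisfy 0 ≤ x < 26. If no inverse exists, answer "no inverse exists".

23

Run Euclid on (26, 17):
26 = 1×17 + 9
17 = 1×9 + 8
9 = 1×8 + 1
8 = 8×1 + 0
The gcd is 1. Working backward:
1 = 9 − 8
1 = −17 + 2·9
1 = 2·26 − 3·17
So 17·(-3) ≡ 1 (mod 26), and -3 ≡ 23 (mod 26).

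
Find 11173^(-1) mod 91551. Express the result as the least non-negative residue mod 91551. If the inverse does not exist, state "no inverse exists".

62569

gcd(91551, 11173) by repeated division:
91551 = 8×11173 + 2167
11173 = 5×2167 + 338
2167 = 6×338 + 139
338 = 2×139 + 60
139 = 2×60 + 19
60 = 3×19 + 3
19 = 6×3 + 1
3 = 3×1 + 0
The gcd is 1. Working backward:
1 = 19 − 6·3
1 = −6·60 + 19·19
1 = 19·139 − 44·60
1 = −44·338 + 107·139
1 = 107·2167 − 686·338
1 = −686·11173 + 3537·2167
1 = 3537·91551 − 28982·11173
So 11173·(-28982) ≡ 1 (mod 91551), and -28982 ≡ 62569 (mod 91551).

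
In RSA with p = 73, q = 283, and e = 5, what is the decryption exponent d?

4061

φ(n) = (p−1)(q−1) = 72·282 = 20304.
Need d with 5·d ≡ 1 (mod 20304). Apply the extended Euclidean algorithm:
20304 = 4060·5 + 4
5 = 1·4 + 1
4 = 4·1 + 0
Back-substitute:
1 = 5 − 4
1 = −20304 + 4061·5
So 5·4061 ≡ 1 (mod 20304), hence d = 4061.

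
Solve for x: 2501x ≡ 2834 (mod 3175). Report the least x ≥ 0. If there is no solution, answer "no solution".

First find gcd(2501, 3175):
3175 = 1*2501 + 674
2501 = 3*674 + 479
674 = 1*479 + 195
479 = 2*195 + 89
195 = 2*89 + 17
89 = 5*17 + 4
17 = 4*4 + 1
4 = 4*1 + 0
gcd = 1, so a unique solution mod 3175 exists.
Back-substitute for the Bézout coefficients:
1 = 17 − 4·4
1 = −4·89 + 21·17
1 = 21·195 − 46·89
1 = −46·479 + 113·195
1 = 113·674 − 159·479
1 = −159·2501 + 590·674
1 = 590·3175 − 749·2501
So 2501·(-749) ≡ 1 (mod 3175), giving 2501⁻¹ ≡ 2426.
x ≡ 2501⁻¹·2834 ≡ 2426·2834 ≡ 1409 (mod 3175).

1409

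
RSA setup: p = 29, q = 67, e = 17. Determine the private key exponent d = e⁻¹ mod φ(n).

φ(n) = (p−1)(q−1) = 28·66 = 1848.
Need d with 17·d ≡ 1 (mod 1848). Apply the extended Euclidean algorithm:
1848 = 108×17 + 12
17 = 1×12 + 5
12 = 2×5 + 2
5 = 2×2 + 1
2 = 2×1 + 0
Back-substitute:
1 = 5 − 2·2
1 = −2·12 + 5·5
1 = 5·17 − 7·12
1 = −7·1848 + 761·17
So 17·761 ≡ 1 (mod 1848), hence d = 761.

761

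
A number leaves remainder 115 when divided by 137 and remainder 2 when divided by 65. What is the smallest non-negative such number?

Write x = 115 + 137·k. Then 137·k ≡ 2 − 115 ≡ 17 (mod 65).
Need 137⁻¹ mod 65. Extended Euclid on (65, 7):
65 = 9×7 + 2
7 = 3×2 + 1
2 = 2×1 + 0
Back-substitute:
1 = 7 − 3·2
1 = −3·65 + 28·7
137⁻¹ ≡ 28 (mod 65), so k ≡ 28·17 ≡ 21 (mod 65).
x = 115 + 137·21 = 2992.

2992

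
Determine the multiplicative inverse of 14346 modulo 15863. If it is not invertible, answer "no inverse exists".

Extended Euclidean algorithm:
15863 = 1×14346 + 1517
14346 = 9×1517 + 693
1517 = 2×693 + 131
693 = 5×131 + 38
131 = 3×38 + 17
38 = 2×17 + 4
17 = 4×4 + 1
4 = 4×1 + 0
The gcd is 1. Working backward:
1 = 17 − 4·4
1 = −4·38 + 9·17
1 = 9·131 − 31·38
1 = −31·693 + 164·131
1 = 164·1517 − 359·693
1 = −359·14346 + 3395·1517
1 = 3395·15863 − 3754·14346
So 14346·(-3754) ≡ 1 (mod 15863), and -3754 ≡ 12109 (mod 15863).

12109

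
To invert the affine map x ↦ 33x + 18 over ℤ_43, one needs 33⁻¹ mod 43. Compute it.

Apply the Euclidean algorithm to 43 and 33:
43 = 1·33 + 10
33 = 3·10 + 3
10 = 3·3 + 1
3 = 3·1 + 0
The gcd is 1. Working backward:
1 = 10 − 3·3
1 = −3·33 + 10·10
1 = 10·43 − 13·33
So 33·(-13) ≡ 1 (mod 43), and -13 ≡ 30 (mod 43).

30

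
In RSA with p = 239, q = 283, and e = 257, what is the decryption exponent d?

φ(n) = (p−1)(q−1) = 238·282 = 67116.
Need d with 257·d ≡ 1 (mod 67116). Apply the extended Euclidean algorithm:
67116 = 261·257 + 39
257 = 6·39 + 23
39 = 1·23 + 16
23 = 1·16 + 7
16 = 2·7 + 2
7 = 3·2 + 1
2 = 2·1 + 0
Back-substitute:
1 = 7 − 3·2
1 = −3·16 + 7·7
1 = 7·23 − 10·16
1 = −10·39 + 17·23
1 = 17·257 − 112·39
1 = −112·67116 + 29249·257
So 257·29249 ≡ 1 (mod 67116), hence d = 29249.

29249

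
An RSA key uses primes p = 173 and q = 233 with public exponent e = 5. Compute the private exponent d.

7981

φ(n) = (p−1)(q−1) = 172·232 = 39904.
Need d with 5·d ≡ 1 (mod 39904). Apply the extended Euclidean algorithm:
39904 = 7980·5 + 4
5 = 1·4 + 1
4 = 4·1 + 0
Back-substitute:
1 = 5 − 4
1 = −39904 + 7981·5
So 5·7981 ≡ 1 (mod 39904), hence d = 7981.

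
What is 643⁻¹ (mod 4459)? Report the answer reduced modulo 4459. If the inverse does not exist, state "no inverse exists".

Extended Euclidean algorithm:
4459 = 6·643 + 601
643 = 1·601 + 42
601 = 14·42 + 13
42 = 3·13 + 3
13 = 4·3 + 1
3 = 3·1 + 0
gcd = 1, so the inverse exists. Back-substitute:
1 = 13 − 4·3
1 = −4·42 + 13·13
1 = 13·601 − 186·42
1 = −186·643 + 199·601
1 = 199·4459 − 1380·643
Hence 643⁻¹ ≡ -1380 ≡ 3079 (mod 4459).

3079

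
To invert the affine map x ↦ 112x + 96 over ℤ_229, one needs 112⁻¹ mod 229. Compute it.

137

Run Euclid on (229, 112):
229 = 2*112 + 5
112 = 22*5 + 2
5 = 2*2 + 1
2 = 2*1 + 0
Since gcd(112, 229) = 1, back-substitute to write 1 as a combination:
1 = 5 − 2·2
1 = −2·112 + 45·5
1 = 45·229 − 92·112
So 112·(-92) ≡ 1 (mod 229), and -92 ≡ 137 (mod 229).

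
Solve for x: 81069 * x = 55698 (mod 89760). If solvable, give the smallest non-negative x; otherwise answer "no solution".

First find gcd(81069, 89760):
89760 = 1·81069 + 8691
81069 = 9·8691 + 2850
8691 = 3·2850 + 141
2850 = 20·141 + 30
141 = 4·30 + 21
30 = 1·21 + 9
21 = 2·9 + 3
9 = 3·3 + 0
gcd = 3 and 3 | 55698, so solutions exist. Divide through by 3: 27023x ≡ 18566 (mod 29920).
Now find 27023⁻¹ mod 29920:
29920 = 1·27023 + 2897
27023 = 9·2897 + 950
2897 = 3·950 + 47
950 = 20·47 + 10
47 = 4·10 + 7
10 = 1·7 + 3
7 = 2·3 + 1
3 = 3·1 + 0
Back-substitute:
1 = 7 − 2·3
1 = −2·10 + 3·7
1 = 3·47 − 14·10
1 = −14·950 + 283·47
1 = 283·2897 − 863·950
1 = −863·27023 + 8050·2897
1 = 8050·29920 − 8913·27023
So 27023·(-8913) ≡ 1 (mod 29920), i.e. 27023⁻¹ ≡ 21007.
Then x ≡ 21007·18566 ≡ 8762 (mod 29920); the smallest non-negative solution is x = 8762.

8762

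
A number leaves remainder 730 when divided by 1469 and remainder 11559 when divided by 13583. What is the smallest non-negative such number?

Write x = 730 + 1469·k. Then 1469·k ≡ 11559 − 730 ≡ 10829 (mod 13583).
Need 1469⁻¹ mod 13583. Extended Euclid on (13583, 1469):
13583 = 9·1469 + 362
1469 = 4·362 + 21
362 = 17·21 + 5
21 = 4·5 + 1
5 = 5·1 + 0
Back-substitute:
1 = 21 − 4·5
1 = −4·362 + 69·21
1 = 69·1469 − 280·362
1 = −280·13583 + 2589·1469
1469⁻¹ ≡ 2589 (mod 13583), so k ≡ 2589·10829 ≡ 969 (mod 13583).
x = 730 + 1469·969 = 1424191.

1424191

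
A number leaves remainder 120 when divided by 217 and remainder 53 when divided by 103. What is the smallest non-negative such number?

4894

Write x = 120 + 217·k. Then 217·k ≡ 53 − 120 ≡ 36 (mod 103).
Need 217⁻¹ mod 103. Extended Euclid on (103, 11):
103 = 9·11 + 4
11 = 2·4 + 3
4 = 1·3 + 1
3 = 3·1 + 0
Back-substitute:
1 = 4 − 3
1 = −11 + 3·4
1 = 3·103 − 28·11
217⁻¹ ≡ 75 (mod 103), so k ≡ 75·36 ≡ 22 (mod 103).
x = 120 + 217·22 = 4894.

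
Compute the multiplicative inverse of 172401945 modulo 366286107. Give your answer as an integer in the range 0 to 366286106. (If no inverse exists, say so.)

no inverse exists

Compute gcd(172401945, 366286107):
366286107 = 2·172401945 + 21482217
172401945 = 8·21482217 + 544209
21482217 = 39·544209 + 258066
544209 = 2·258066 + 28077
258066 = 9·28077 + 5373
28077 = 5·5373 + 1212
5373 = 4·1212 + 525
1212 = 2·525 + 162
525 = 3·162 + 39
162 = 4·39 + 6
39 = 6·6 + 3
6 = 2·3 + 0
Since gcd = 3 > 1, 172401945 is not a unit mod 366286107.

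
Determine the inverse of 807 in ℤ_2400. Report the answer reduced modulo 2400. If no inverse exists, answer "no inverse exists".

Euclidean algorithm on 2400, 807:
2400 = 2·807 + 786
807 = 1·786 + 21
786 = 37·21 + 9
21 = 2·9 + 3
9 = 3·3 + 0
gcd(807, 2400) = 3 ≠ 1, so 807 has no multiplicative inverse modulo 2400.

no inverse exists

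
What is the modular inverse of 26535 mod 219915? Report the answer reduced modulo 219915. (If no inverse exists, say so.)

no inverse exists

Euclidean algorithm on 219915, 26535:
219915 = 8×26535 + 7635
26535 = 3×7635 + 3630
7635 = 2×3630 + 375
3630 = 9×375 + 255
375 = 1×255 + 120
255 = 2×120 + 15
120 = 8×15 + 0
The gcd is 15, not 1, hence no inverse exists.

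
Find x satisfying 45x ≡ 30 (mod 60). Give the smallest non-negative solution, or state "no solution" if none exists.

First find gcd(45, 60):
60 = 1·45 + 15
45 = 3·15 + 0
gcd = 15 and 15 | 30, so solutions exist. Divide through by 15: 3x ≡ 2 (mod 4).
Now find 3⁻¹ mod 4:
4 = 1×3 + 1
3 = 3×1 + 0
Back-substitute:
1 = 4 − 3
So 3·(-1) ≡ 1 (mod 4), i.e. 3⁻¹ ≡ 3.
Then x ≡ 3·2 ≡ 2 (mod 4); the smallest non-negative solution is x = 2.

2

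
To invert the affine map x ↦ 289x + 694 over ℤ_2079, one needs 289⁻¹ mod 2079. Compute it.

928

gcd(2079, 289) by repeated division:
2079 = 7*289 + 56
289 = 5*56 + 9
56 = 6*9 + 2
9 = 4*2 + 1
2 = 2*1 + 0
The gcd is 1. Working backward:
1 = 9 − 4·2
1 = −4·56 + 25·9
1 = 25·289 − 129·56
1 = −129·2079 + 928·289
So 289·928 ≡ 1 (mod 2079).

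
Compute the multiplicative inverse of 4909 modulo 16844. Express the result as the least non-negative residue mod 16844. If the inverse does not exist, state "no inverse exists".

gcd(16844, 4909) by repeated division:
16844 = 3*4909 + 2117
4909 = 2*2117 + 675
2117 = 3*675 + 92
675 = 7*92 + 31
92 = 2*31 + 30
31 = 1*30 + 1
30 = 30*1 + 0
gcd = 1, so the inverse exists. Back-substitute:
1 = 31 − 30
1 = −92 + 3·31
1 = 3·675 − 22·92
1 = −22·2117 + 69·675
1 = 69·4909 − 160·2117
1 = −160·16844 + 549·4909
So 4909·549 ≡ 1 (mod 16844).

549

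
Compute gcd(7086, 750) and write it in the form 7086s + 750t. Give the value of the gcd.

Apply Euclid's algorithm to 7086 and 750:
7086 = 9·750 + 336
750 = 2·336 + 78
336 = 4·78 + 24
78 = 3·24 + 6
24 = 4·6 + 0
gcd(7086, 750) = 6.
Back-substituting:
6 = 78 − 3·24
6 = −3·336 + 13·78
6 = 13·750 − 29·336
6 = −29·7086 + 274·750
So 6 = (-29)·7086 + (274)·750.

6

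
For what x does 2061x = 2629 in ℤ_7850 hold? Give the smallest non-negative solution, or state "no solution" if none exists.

First find gcd(2061, 7850):
7850 = 3*2061 + 1667
2061 = 1*1667 + 394
1667 = 4*394 + 91
394 = 4*91 + 30
91 = 3*30 + 1
30 = 30*1 + 0
gcd = 1, so a unique solution mod 7850 exists.
Back-substitute for the Bézout coefficients:
1 = 91 − 3·30
1 = −3·394 + 13·91
1 = 13·1667 − 55·394
1 = −55·2061 + 68·1667
1 = 68·7850 − 259·2061
So 2061·(-259) ≡ 1 (mod 7850), giving 2061⁻¹ ≡ 7591.
x ≡ 2061⁻¹·2629 ≡ 7591·2629 ≡ 2039 (mod 7850).

2039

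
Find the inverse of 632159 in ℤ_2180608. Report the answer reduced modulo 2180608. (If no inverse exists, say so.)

Apply the Euclidean algorithm to 2180608 and 632159:
2180608 = 3×632159 + 284131
632159 = 2×284131 + 63897
284131 = 4×63897 + 28543
63897 = 2×28543 + 6811
28543 = 4×6811 + 1299
6811 = 5×1299 + 316
1299 = 4×316 + 35
316 = 9×35 + 1
35 = 35×1 + 0
Since gcd(632159, 2180608) = 1, back-substitute to write 1 as a combination:
1 = 316 − 9·35
1 = −9·1299 + 37·316
1 = 37·6811 − 194·1299
1 = −194·28543 + 813·6811
1 = 813·63897 − 1820·28543
1 = −1820·284131 + 8093·63897
1 = 8093·632159 − 18006·284131
1 = −18006·2180608 + 62111·632159
So 632159·62111 ≡ 1 (mod 2180608).

62111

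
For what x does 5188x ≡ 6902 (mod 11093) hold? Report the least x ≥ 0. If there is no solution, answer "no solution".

3632

First find gcd(5188, 11093):
11093 = 2×5188 + 717
5188 = 7×717 + 169
717 = 4×169 + 41
169 = 4×41 + 5
41 = 8×5 + 1
5 = 5×1 + 0
gcd = 1, so a unique solution mod 11093 exists.
Back-substitute for the Bézout coefficients:
1 = 41 − 8·5
1 = −8·169 + 33·41
1 = 33·717 − 140·169
1 = −140·5188 + 1013·717
1 = 1013·11093 − 2166·5188
So 5188·(-2166) ≡ 1 (mod 11093), giving 5188⁻¹ ≡ 8927.
x ≡ 5188⁻¹·6902 ≡ 8927·6902 ≡ 3632 (mod 11093).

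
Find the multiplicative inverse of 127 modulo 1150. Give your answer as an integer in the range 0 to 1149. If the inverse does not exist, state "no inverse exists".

Extended Euclidean algorithm:
1150 = 9*127 + 7
127 = 18*7 + 1
7 = 7*1 + 0
gcd = 1, so the inverse exists. Back-substitute:
1 = 127 − 18·7
1 = −18·1150 + 163·127
So 127·163 ≡ 1 (mod 1150).

163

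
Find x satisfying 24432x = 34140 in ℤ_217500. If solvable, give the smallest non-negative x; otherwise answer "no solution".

First find gcd(24432, 217500):
217500 = 8*24432 + 22044
24432 = 1*22044 + 2388
22044 = 9*2388 + 552
2388 = 4*552 + 180
552 = 3*180 + 12
180 = 15*12 + 0
gcd = 12 and 12 | 34140, so solutions exist. Divide through by 12: 2036x ≡ 2845 (mod 18125).
Now find 2036⁻¹ mod 18125:
18125 = 8×2036 + 1837
2036 = 1×1837 + 199
1837 = 9×199 + 46
199 = 4×46 + 15
46 = 3×15 + 1
15 = 15×1 + 0
Back-substitute:
1 = 46 − 3·15
1 = −3·199 + 13·46
1 = 13·1837 − 120·199
1 = −120·2036 + 133·1837
1 = 133·18125 − 1184·2036
So 2036·(-1184) ≡ 1 (mod 18125), i.e. 2036⁻¹ ≡ 16941.
Then x ≡ 16941·2845 ≡ 2770 (mod 18125); the smallest non-negative solution is x = 2770.

2770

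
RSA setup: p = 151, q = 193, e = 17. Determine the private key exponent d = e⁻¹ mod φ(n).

φ(n) = (p−1)(q−1) = 150·192 = 28800.
Need d with 17·d ≡ 1 (mod 28800). Apply the extended Euclidean algorithm:
28800 = 1694*17 + 2
17 = 8*2 + 1
2 = 2*1 + 0
Back-substitute:
1 = 17 − 8·2
1 = −8·28800 + 13553·17
So 17·13553 ≡ 1 (mod 28800), hence d = 13553.

13553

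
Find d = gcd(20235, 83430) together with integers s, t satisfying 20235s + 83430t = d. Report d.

Repeated division:
83430 = 4·20235 + 2490
20235 = 8·2490 + 315
2490 = 7·315 + 285
315 = 1·285 + 30
285 = 9·30 + 15
30 = 2·15 + 0
gcd(20235, 83430) = 15.
Working backward:
15 = 285 − 9·30
15 = −9·315 + 10·285
15 = 10·2490 − 79·315
15 = −79·20235 + 642·2490
15 = 642·83430 − 2647·20235
So 15 = (642)·83430 + (-2647)·20235.

15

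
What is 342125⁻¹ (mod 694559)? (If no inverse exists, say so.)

Apply the Euclidean algorithm to 694559 and 342125:
694559 = 2*342125 + 10309
342125 = 33*10309 + 1928
10309 = 5*1928 + 669
1928 = 2*669 + 590
669 = 1*590 + 79
590 = 7*79 + 37
79 = 2*37 + 5
37 = 7*5 + 2
5 = 2*2 + 1
2 = 2*1 + 0
gcd = 1, so the inverse exists. Back-substitute:
1 = 5 − 2·2
1 = −2·37 + 15·5
1 = 15·79 − 32·37
1 = −32·590 + 239·79
1 = 239·669 − 271·590
1 = −271·1928 + 781·669
1 = 781·10309 − 4176·1928
1 = −4176·342125 + 138589·10309
1 = 138589·694559 − 281354·342125
So 342125·(-281354) ≡ 1 (mod 694559), and -281354 ≡ 413205 (mod 694559).

413205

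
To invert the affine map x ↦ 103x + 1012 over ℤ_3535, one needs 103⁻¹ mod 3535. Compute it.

2677

Run Euclid on (3535, 103):
3535 = 34×103 + 33
103 = 3×33 + 4
33 = 8×4 + 1
4 = 4×1 + 0
Since gcd(103, 3535) = 1, back-substitute to write 1 as a combination:
1 = 33 − 8·4
1 = −8·103 + 25·33
1 = 25·3535 − 858·103
Hence 103⁻¹ ≡ -858 ≡ 2677 (mod 3535).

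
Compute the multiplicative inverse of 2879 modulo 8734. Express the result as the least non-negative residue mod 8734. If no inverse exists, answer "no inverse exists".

2251

Extended Euclidean algorithm:
8734 = 3*2879 + 97
2879 = 29*97 + 66
97 = 1*66 + 31
66 = 2*31 + 4
31 = 7*4 + 3
4 = 1*3 + 1
3 = 3*1 + 0
gcd = 1, so the inverse exists. Back-substitute:
1 = 4 − 3
1 = −31 + 8·4
1 = 8·66 − 17·31
1 = −17·97 + 25·66
1 = 25·2879 − 742·97
1 = −742·8734 + 2251·2879
So 2879·2251 ≡ 1 (mod 8734).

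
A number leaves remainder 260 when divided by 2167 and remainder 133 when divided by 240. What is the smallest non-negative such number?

258133

Write x = 260 + 2167·k. Then 2167·k ≡ 133 − 260 ≡ 113 (mod 240).
Need 2167⁻¹ mod 240. Extended Euclid on (240, 7):
240 = 34×7 + 2
7 = 3×2 + 1
2 = 2×1 + 0
Back-substitute:
1 = 7 − 3·2
1 = −3·240 + 103·7
2167⁻¹ ≡ 103 (mod 240), so k ≡ 103·113 ≡ 119 (mod 240).
x = 260 + 2167·119 = 258133.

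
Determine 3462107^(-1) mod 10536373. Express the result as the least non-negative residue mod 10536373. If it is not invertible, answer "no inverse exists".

7467489

Extended Euclidean algorithm:
10536373 = 3*3462107 + 150052
3462107 = 23*150052 + 10911
150052 = 13*10911 + 8209
10911 = 1*8209 + 2702
8209 = 3*2702 + 103
2702 = 26*103 + 24
103 = 4*24 + 7
24 = 3*7 + 3
7 = 2*3 + 1
3 = 3*1 + 0
The gcd is 1. Working backward:
1 = 7 − 2·3
1 = −2·24 + 7·7
1 = 7·103 − 30·24
1 = −30·2702 + 787·103
1 = 787·8209 − 2391·2702
1 = −2391·10911 + 3178·8209
1 = 3178·150052 − 43705·10911
1 = −43705·3462107 + 1008393·150052
1 = 1008393·10536373 − 3068884·3462107
Thus 3462107·(-3068884) ≡ 1 (mod 10536373); reducing, -3068884 mod 10536373 = 7467489.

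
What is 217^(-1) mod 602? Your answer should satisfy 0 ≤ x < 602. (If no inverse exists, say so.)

Euclidean algorithm on 602, 217:
602 = 2×217 + 168
217 = 1×168 + 49
168 = 3×49 + 21
49 = 2×21 + 7
21 = 3×7 + 0
The gcd is 7, not 1, hence no inverse exists.

no inverse exists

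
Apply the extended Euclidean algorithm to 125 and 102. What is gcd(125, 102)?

Repeated division:
125 = 1×102 + 23
102 = 4×23 + 10
23 = 2×10 + 3
10 = 3×3 + 1
3 = 3×1 + 0
gcd(125, 102) = 1.
Express as a combination:
1 = 10 − 3·3
1 = −3·23 + 7·10
1 = 7·102 − 31·23
1 = −31·125 + 38·102
So 1 = (-31)·125 + (38)·102.

1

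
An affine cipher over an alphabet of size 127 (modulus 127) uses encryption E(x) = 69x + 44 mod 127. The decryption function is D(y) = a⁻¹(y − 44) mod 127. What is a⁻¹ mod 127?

gcd(127, 69) by repeated division:
127 = 1×69 + 58
69 = 1×58 + 11
58 = 5×11 + 3
11 = 3×3 + 2
3 = 1×2 + 1
2 = 2×1 + 0
The gcd is 1. Working backward:
1 = 3 − 2
1 = −11 + 4·3
1 = 4·58 − 21·11
1 = −21·69 + 25·58
1 = 25·127 − 46·69
So 69·(-46) ≡ 1 (mod 127), and -46 ≡ 81 (mod 127).

81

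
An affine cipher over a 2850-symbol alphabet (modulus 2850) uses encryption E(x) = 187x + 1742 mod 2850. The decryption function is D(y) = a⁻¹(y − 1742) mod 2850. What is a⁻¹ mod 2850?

Apply the Euclidean algorithm to 2850 and 187:
2850 = 15×187 + 45
187 = 4×45 + 7
45 = 6×7 + 3
7 = 2×3 + 1
3 = 3×1 + 0
The gcd is 1. Working backward:
1 = 7 − 2·3
1 = −2·45 + 13·7
1 = 13·187 − 54·45
1 = −54·2850 + 823·187
So 187·823 ≡ 1 (mod 2850).

823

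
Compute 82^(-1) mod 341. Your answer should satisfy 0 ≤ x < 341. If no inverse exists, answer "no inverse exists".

Extended Euclidean algorithm:
341 = 4*82 + 13
82 = 6*13 + 4
13 = 3*4 + 1
4 = 4*1 + 0
The gcd is 1. Working backward:
1 = 13 − 3·4
1 = −3·82 + 19·13
1 = 19·341 − 79·82
Thus 82·(-79) ≡ 1 (mod 341); reducing, -79 mod 341 = 262.

262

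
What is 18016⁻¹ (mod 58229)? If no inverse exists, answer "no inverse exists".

44483

Extended Euclidean algorithm:
58229 = 3*18016 + 4181
18016 = 4*4181 + 1292
4181 = 3*1292 + 305
1292 = 4*305 + 72
305 = 4*72 + 17
72 = 4*17 + 4
17 = 4*4 + 1
4 = 4*1 + 0
Since gcd(18016, 58229) = 1, back-substitute to write 1 as a combination:
1 = 17 − 4·4
1 = −4·72 + 17·17
1 = 17·305 − 72·72
1 = −72·1292 + 305·305
1 = 305·4181 − 987·1292
1 = −987·18016 + 4253·4181
1 = 4253·58229 − 13746·18016
Thus 18016·(-13746) ≡ 1 (mod 58229); reducing, -13746 mod 58229 = 44483.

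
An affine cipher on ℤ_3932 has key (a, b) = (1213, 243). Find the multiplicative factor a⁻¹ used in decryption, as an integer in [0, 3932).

3261

Run Euclid on (3932, 1213):
3932 = 3*1213 + 293
1213 = 4*293 + 41
293 = 7*41 + 6
41 = 6*6 + 5
6 = 1*5 + 1
5 = 5*1 + 0
Since gcd(1213, 3932) = 1, back-substitute to write 1 as a combination:
1 = 6 − 5
1 = −41 + 7·6
1 = 7·293 − 50·41
1 = −50·1213 + 207·293
1 = 207·3932 − 671·1213
So 1213·(-671) ≡ 1 (mod 3932), and -671 ≡ 3261 (mod 3932).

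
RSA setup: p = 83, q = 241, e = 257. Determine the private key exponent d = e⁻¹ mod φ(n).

17153

φ(n) = (p−1)(q−1) = 82·240 = 19680.
Need d with 257·d ≡ 1 (mod 19680). Apply the extended Euclidean algorithm:
19680 = 76×257 + 148
257 = 1×148 + 109
148 = 1×109 + 39
109 = 2×39 + 31
39 = 1×31 + 8
31 = 3×8 + 7
8 = 1×7 + 1
7 = 7×1 + 0
Back-substitute:
1 = 8 − 7
1 = −31 + 4·8
1 = 4·39 − 5·31
1 = −5·109 + 14·39
1 = 14·148 − 19·109
1 = −19·257 + 33·148
1 = 33·19680 − 2527·257
So 257·(-2527) ≡ 1 (mod 19680), hence d ≡ -2527 ≡ 17153 (mod 19680).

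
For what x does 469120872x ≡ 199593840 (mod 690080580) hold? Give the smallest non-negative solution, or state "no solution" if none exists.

4790650

First find gcd(469120872, 690080580):
690080580 = 1×469120872 + 220959708
469120872 = 2×220959708 + 27201456
220959708 = 8×27201456 + 3348060
27201456 = 8×3348060 + 416976
3348060 = 8×416976 + 12252
416976 = 34×12252 + 408
12252 = 30×408 + 12
408 = 34×12 + 0
gcd = 12 and 12 | 199593840, so solutions exist. Divide through by 12: 39093406x ≡ 16632820 (mod 57506715).
Now find 39093406⁻¹ mod 57506715:
57506715 = 1*39093406 + 18413309
39093406 = 2*18413309 + 2266788
18413309 = 8*2266788 + 279005
2266788 = 8*279005 + 34748
279005 = 8*34748 + 1021
34748 = 34*1021 + 34
1021 = 30*34 + 1
34 = 34*1 + 0
Back-substitute:
1 = 1021 − 30·34
1 = −30·34748 + 1021·1021
1 = 1021·279005 − 8198·34748
1 = −8198·2266788 + 66605·279005
1 = 66605·18413309 − 541038·2266788
1 = −541038·39093406 + 1148681·18413309
1 = 1148681·57506715 − 1689719·39093406
So 39093406·(-1689719) ≡ 1 (mod 57506715), i.e. 39093406⁻¹ ≡ 55816996.
Then x ≡ 55816996·16632820 ≡ 4790650 (mod 57506715); the smallest non-negative solution is x = 4790650.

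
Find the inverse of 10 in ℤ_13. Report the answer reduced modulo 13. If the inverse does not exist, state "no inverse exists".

4

Run Euclid on (13, 10):
13 = 1*10 + 3
10 = 3*3 + 1
3 = 3*1 + 0
Since gcd(10, 13) = 1, back-substitute to write 1 as a combination:
1 = 10 − 3·3
1 = −3·13 + 4·10
So 10·4 ≡ 1 (mod 13).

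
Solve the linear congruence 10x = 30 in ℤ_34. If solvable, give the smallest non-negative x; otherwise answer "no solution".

First find gcd(10, 34):
34 = 3×10 + 4
10 = 2×4 + 2
4 = 2×2 + 0
gcd = 2 and 2 | 30, so solutions exist. Divide through by 2: 5x ≡ 15 (mod 17).
Now find 5⁻¹ mod 17:
17 = 3×5 + 2
5 = 2×2 + 1
2 = 2×1 + 0
Back-substitute:
1 = 5 − 2·2
1 = −2·17 + 7·5
So 5⁻¹ ≡ 7 (mod 17).
Then x ≡ 7·15 ≡ 3 (mod 17); the smallest non-negative solution is x = 3.

3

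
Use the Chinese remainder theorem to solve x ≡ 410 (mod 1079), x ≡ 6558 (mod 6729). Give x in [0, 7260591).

Write x = 410 + 1079·k. Then 1079·k ≡ 6558 − 410 ≡ 6148 (mod 6729).
Need 1079⁻¹ mod 6729. Extended Euclid on (6729, 1079):
6729 = 6*1079 + 255
1079 = 4*255 + 59
255 = 4*59 + 19
59 = 3*19 + 2
19 = 9*2 + 1
2 = 2*1 + 0
Back-substitute:
1 = 19 − 9·2
1 = −9·59 + 28·19
1 = 28·255 − 121·59
1 = −121·1079 + 512·255
1 = 512·6729 − 3193·1079
1079⁻¹ ≡ 3536 (mod 6729), so k ≡ 3536·6148 ≡ 4658 (mod 6729).
x = 410 + 1079·4658 = 5026392.

5026392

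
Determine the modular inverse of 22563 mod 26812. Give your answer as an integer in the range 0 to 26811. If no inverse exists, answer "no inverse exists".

Run Euclid on (26812, 22563):
26812 = 1×22563 + 4249
22563 = 5×4249 + 1318
4249 = 3×1318 + 295
1318 = 4×295 + 138
295 = 2×138 + 19
138 = 7×19 + 5
19 = 3×5 + 4
5 = 1×4 + 1
4 = 4×1 + 0
The gcd is 1. Working backward:
1 = 5 − 4
1 = −19 + 4·5
1 = 4·138 − 29·19
1 = −29·295 + 62·138
1 = 62·1318 − 277·295
1 = −277·4249 + 893·1318
1 = 893·22563 − 4742·4249
1 = −4742·26812 + 5635·22563
So 22563·5635 ≡ 1 (mod 26812).

5635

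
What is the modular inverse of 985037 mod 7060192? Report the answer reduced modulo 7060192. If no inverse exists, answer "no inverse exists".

gcd(7060192, 985037) by repeated division:
7060192 = 7×985037 + 164933
985037 = 5×164933 + 160372
164933 = 1×160372 + 4561
160372 = 35×4561 + 737
4561 = 6×737 + 139
737 = 5×139 + 42
139 = 3×42 + 13
42 = 3×13 + 3
13 = 4×3 + 1
3 = 3×1 + 0
Since gcd(985037, 7060192) = 1, back-substitute to write 1 as a combination:
1 = 13 − 4·3
1 = −4·42 + 13·13
1 = 13·139 − 43·42
1 = −43·737 + 228·139
1 = 228·4561 − 1411·737
1 = −1411·160372 + 49613·4561
1 = 49613·164933 − 51024·160372
1 = −51024·985037 + 304733·164933
1 = 304733·7060192 − 2184155·985037
Thus 985037·(-2184155) ≡ 1 (mod 7060192); reducing, -2184155 mod 7060192 = 4876037.

4876037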